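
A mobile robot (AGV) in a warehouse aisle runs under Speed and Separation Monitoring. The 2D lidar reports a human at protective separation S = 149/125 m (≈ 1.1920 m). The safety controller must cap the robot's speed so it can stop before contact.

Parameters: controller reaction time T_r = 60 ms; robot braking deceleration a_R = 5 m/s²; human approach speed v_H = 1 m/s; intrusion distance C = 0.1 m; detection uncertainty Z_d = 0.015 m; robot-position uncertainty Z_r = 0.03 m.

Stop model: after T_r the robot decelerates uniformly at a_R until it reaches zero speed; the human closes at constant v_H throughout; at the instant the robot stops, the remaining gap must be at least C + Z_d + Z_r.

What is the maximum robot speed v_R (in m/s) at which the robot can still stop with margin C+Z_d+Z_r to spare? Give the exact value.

quadratic (1/10)·v² + (13/50)·v + (-987/1000) = 0
  disc = (13/50)² − 4·(1/10)·(-987/1000) = 289/625 ; √disc = 17/25
  v_R = (−(13/50) + 17/25) / (2·(1/10)) = 21/10 m/s
check:
braking lasts T_s = (21/10)/5 = 0.4200 s
reaction-phase robot travel = 2.1000·0.0600 = 0.1260 m
robot covers 2.1000·0.4200 − ½·5.0000·0.4200² = 0.4410 m while stopping
person approaches 1.0000·(0.0600+0.4200) = 0.4800 m
margins: 0.1000+0.0150+0.0300 = 0.1450 m
sum ≈ 0.1260+0.4410+0.4800+0.1450 ≈ 1.1920 m = S ✓

v_R_max = 21/10 m/s = 2.1000 m/s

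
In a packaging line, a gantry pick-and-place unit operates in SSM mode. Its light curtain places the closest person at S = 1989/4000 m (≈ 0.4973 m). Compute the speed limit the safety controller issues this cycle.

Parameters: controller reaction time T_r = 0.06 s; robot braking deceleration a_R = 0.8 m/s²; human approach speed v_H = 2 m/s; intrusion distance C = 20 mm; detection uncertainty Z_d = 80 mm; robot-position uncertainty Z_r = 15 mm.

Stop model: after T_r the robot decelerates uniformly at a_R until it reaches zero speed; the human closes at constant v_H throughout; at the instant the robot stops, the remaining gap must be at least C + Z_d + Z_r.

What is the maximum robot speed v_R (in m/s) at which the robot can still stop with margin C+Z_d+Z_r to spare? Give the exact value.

quadratic (5/8)·v² + (64/25)·v + (-1049/4000) = 0
  disc = (64/25)² − 4·(5/8)·(-1049/4000) = 288369/40000 ; √disc = 537/200
  v_R = (−(64/25) + 537/200) / (2·(5/8)) = 1/10 m/s
check:
T_s = v_R/a_R = (1/10)/(4/5) = 0.1250 s
robot in T_r: 0.1000·0.0600 = 0.0060 m
robot under decel: 0.1000²/(2·0.8000) = 0.0063 m
person approaches 2.0000·(0.0600+0.1250) = 0.3700 m
residual clearance needed = 0.0200+0.0800+0.0150 = 0.1150 m
sum ≈ 0.0060+0.0063+0.3700+0.1150 ≈ 0.4973 m = S ✓

v_R_max = 1/10 m/s = 0.1000 m/s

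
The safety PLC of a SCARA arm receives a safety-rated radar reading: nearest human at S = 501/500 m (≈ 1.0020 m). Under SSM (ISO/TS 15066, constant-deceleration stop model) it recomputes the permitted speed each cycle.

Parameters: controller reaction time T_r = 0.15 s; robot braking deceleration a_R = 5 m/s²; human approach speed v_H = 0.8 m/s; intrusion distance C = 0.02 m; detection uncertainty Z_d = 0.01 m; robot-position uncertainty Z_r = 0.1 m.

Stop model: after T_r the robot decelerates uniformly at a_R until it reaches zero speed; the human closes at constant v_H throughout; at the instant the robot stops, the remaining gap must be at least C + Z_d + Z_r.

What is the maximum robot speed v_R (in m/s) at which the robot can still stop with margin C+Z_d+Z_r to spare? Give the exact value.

at the boundary: (1/10)·v² + (31/100)·v + (-94/125) = 0
  disc = (31/100)² − 4·(1/10)·(-94/125) = 3969/10000 ; √disc = 63/100
  v_R = (−(31/100) + 63/100) / (2·(1/10)) = 8/5 m/s
check:
T_s = v_R/a_R = (8/5)/5 = 0.3200 s
robot covers v_R·T_r = 1.6000·0.1500 = 0.2400 m before braking
robot covers 1.6000·0.3200 − ½·5.0000·0.3200² = 0.2560 m while stopping
human closes 0.8000·0.4700 = 0.3760 m
residual clearance needed = 0.0200+0.0100+0.1000 = 0.1300 m
sum ≈ 0.2400+0.2560+0.3760+0.1300 ≈ 1.0020 m = S ✓

v_R_max = 8/5 m/s = 1.6000 m/s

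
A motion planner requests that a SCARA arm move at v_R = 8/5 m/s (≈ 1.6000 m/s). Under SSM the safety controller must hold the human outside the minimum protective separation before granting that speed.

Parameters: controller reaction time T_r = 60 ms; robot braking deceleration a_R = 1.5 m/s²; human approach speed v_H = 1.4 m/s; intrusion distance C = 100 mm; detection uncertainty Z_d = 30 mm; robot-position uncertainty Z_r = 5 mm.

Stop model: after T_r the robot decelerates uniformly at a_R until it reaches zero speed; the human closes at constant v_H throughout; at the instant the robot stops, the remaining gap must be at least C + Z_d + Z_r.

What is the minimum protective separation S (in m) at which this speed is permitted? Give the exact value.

stop time T_s = (8/5)/(3/2) = 1.0667 s
robot in T_r: 1.6000·0.0600 = 0.0960 m
braking distance = 1.6000²/(2·1.5000) = 0.8533 m
human over T_r+T_s: 1.4000·(0.0600+1.0667) = 1.5773 m
margins: 0.1000+0.0300+0.0050 = 0.1350 m
S_min ≈ 0.0960+0.8533+1.5773+0.1350  ⇒  S_min = 1597/600 m

S_min = 1597/600 m = 2.6617 m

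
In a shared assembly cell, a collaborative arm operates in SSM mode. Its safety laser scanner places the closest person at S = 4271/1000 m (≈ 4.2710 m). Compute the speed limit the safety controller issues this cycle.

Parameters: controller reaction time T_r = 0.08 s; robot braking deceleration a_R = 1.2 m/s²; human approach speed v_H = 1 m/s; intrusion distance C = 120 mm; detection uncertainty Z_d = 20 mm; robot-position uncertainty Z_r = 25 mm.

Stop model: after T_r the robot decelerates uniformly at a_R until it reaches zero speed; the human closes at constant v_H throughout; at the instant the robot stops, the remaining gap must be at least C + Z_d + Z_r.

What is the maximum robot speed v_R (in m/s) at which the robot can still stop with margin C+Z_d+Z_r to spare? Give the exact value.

v_R_max = 11/5 m/s = 2.2000 m/s

at the boundary: (5/12)·v² + (137/150)·v + (-2013/500) = 0
  disc = (137/150)² − 4·(5/12)·(-2013/500) = 42436/5625 ; √disc = 206/75
  v_R = (−(137/150) + 206/75) / (2·(5/12)) = 11/5 m/s
check:
stop time T_s = (11/5)/(6/5) = 1.8333 s
reaction-phase robot travel = 2.2000·0.0800 = 0.1760 m
robot covers 2.2000·1.8333 − ½·1.2000·1.8333² = 2.0167 m while stopping
human closes 1.0000·1.9133 = 1.9133 m
margins: 0.1200+0.0200+0.0250 = 0.1650 m
sum ≈ 0.1760+2.0167+1.9133+0.1650 ≈ 4.2710 m = S ✓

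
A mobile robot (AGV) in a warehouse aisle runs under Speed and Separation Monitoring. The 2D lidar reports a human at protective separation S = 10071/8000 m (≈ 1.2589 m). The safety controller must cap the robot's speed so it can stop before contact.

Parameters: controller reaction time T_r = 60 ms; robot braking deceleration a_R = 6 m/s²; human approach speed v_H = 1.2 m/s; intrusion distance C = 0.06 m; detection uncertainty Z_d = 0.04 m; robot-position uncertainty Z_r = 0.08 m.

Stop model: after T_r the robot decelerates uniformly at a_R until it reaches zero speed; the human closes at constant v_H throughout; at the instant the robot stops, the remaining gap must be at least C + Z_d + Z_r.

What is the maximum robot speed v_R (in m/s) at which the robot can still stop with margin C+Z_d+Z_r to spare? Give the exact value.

quadratic (1/12)·v² + (13/50)·v + (-1611/1600) = 0
  disc = (13/50)² − 4·(1/12)·(-1611/1600) = 16129/40000 ; √disc = 127/200
  v_R = (−(13/50) + 127/200) / (2·(1/12)) = 9/4 m/s
check:
T_s = v_R/a_R = (9/4)/6 = 0.3750 s
robot in T_r: 2.2500·0.0600 = 0.1350 m
robot under decel: 2.2500²/(2·6.0000) = 0.4219 m
human over T_r+T_s: 1.2000·(0.0600+0.3750) = 0.5220 m
C+Z_d+Z_r = 0.0600+0.0400+0.0800 = 0.1800 m
sum ≈ 0.1350+0.4219+0.5220+0.1800 ≈ 1.2589 m = S ✓

v_R_max = 9/4 m/s = 2.2500 m/s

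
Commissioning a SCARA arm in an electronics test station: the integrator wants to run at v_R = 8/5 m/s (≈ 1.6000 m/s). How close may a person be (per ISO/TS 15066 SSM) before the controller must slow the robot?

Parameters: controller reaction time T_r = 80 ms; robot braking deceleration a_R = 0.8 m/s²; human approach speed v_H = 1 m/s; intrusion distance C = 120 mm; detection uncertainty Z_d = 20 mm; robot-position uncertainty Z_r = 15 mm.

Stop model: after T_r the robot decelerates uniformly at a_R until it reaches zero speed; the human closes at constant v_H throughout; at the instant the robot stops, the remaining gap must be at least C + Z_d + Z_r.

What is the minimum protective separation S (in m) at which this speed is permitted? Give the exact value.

braking lasts T_s = (8/5)/(4/5) = 2.0000 s
robot in T_r: 1.6000·0.0800 = 0.1280 m
braking distance = 1.6000²/(2·0.8000) = 1.6000 m
human over T_r+T_s: 1.0000·(0.0800+2.0000) = 2.0800 m
residual clearance needed = 0.1200+0.0200+0.0150 = 0.1550 m
S_min ≈ 0.1280+1.6000+2.0800+0.1550  ⇒  S_min = 3963/1000 m

S_min = 3963/1000 m = 3.9630 m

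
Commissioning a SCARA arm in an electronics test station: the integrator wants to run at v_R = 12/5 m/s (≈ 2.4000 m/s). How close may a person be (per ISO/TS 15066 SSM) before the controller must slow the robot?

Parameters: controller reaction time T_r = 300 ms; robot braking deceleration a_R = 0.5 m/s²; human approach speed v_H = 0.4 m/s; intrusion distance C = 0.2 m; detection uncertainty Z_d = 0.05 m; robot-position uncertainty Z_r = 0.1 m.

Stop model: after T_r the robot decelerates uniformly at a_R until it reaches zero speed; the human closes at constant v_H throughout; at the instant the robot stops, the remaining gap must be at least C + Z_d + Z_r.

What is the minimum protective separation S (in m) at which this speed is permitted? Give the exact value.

S_min = 887/100 m = 8.8700 m

braking lasts T_s = (12/5)/(1/2) = 4.8000 s
robot covers v_R·T_r = 2.4000·0.3000 = 0.7200 m before braking
robot covers 2.4000·4.8000 − ½·0.5000·4.8000² = 5.7600 m while stopping
human over T_r+T_s: 0.4000·(0.3000+4.8000) = 2.0400 m
margins: 0.2000+0.0500+0.1000 = 0.3500 m
S_min ≈ 0.7200+5.7600+2.0400+0.3500  ⇒  S_min = 887/100 m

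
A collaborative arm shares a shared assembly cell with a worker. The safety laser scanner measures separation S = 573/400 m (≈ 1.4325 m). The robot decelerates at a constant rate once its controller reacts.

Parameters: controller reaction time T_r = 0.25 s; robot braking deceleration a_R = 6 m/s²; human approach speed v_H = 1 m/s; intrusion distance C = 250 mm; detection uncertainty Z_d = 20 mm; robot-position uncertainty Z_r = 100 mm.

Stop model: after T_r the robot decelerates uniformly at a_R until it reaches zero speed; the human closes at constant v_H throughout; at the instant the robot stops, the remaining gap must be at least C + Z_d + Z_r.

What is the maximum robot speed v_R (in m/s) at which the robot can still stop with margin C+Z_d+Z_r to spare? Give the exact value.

at the boundary: (1/12)·v² + (5/12)·v + (-13/16) = 0
  disc = (5/12)² − 4·(1/12)·(-13/16) = 4/9 ; √disc = 2/3
  v_R = (−(5/12) + 2/3) / (2·(1/12)) = 3/2 m/s
check:
braking lasts T_s = (3/2)/6 = 0.2500 s
robot in T_r: 1.5000·0.2500 = 0.3750 m
braking distance = 1.5000²/(2·6.0000) = 0.1875 m
person approaches 1.0000·(0.2500+0.2500) = 0.5000 m
margins: 0.2500+0.0200+0.1000 = 0.3700 m
sum ≈ 0.3750+0.1875+0.5000+0.3700 ≈ 1.4325 m = S ✓

v_R_max = 3/2 m/s = 1.5000 m/s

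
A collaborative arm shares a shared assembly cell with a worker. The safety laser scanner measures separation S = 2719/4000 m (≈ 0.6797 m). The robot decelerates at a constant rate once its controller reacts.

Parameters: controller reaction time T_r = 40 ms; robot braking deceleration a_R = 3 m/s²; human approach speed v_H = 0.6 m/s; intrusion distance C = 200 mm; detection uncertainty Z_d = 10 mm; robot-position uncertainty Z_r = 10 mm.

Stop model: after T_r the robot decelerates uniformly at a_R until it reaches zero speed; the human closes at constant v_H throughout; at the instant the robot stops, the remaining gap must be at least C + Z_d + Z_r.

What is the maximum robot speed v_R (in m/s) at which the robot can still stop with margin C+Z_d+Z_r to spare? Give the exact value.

v_R_max = 21/20 m/s = 1.0500 m/s

at the boundary: (1/6)·v² + (6/25)·v + (-1743/4000) = 0
  disc = (6/25)² − 4·(1/6)·(-1743/4000) = 3481/10000 ; √disc = 59/100
  v_R = (−(6/25) + 59/100) / (2·(1/6)) = 21/20 m/s
check:
stop time T_s = (21/20)/3 = 0.3500 s
robot in T_r: 1.0500·0.0400 = 0.0420 m
robot under decel: 1.0500²/(2·3.0000) = 0.1837 m
human over T_r+T_s: 0.6000·(0.0400+0.3500) = 0.2340 m
residual clearance needed = 0.2000+0.0100+0.0100 = 0.2200 m
sum ≈ 0.0420+0.1837+0.2340+0.2200 ≈ 0.6797 m = S ✓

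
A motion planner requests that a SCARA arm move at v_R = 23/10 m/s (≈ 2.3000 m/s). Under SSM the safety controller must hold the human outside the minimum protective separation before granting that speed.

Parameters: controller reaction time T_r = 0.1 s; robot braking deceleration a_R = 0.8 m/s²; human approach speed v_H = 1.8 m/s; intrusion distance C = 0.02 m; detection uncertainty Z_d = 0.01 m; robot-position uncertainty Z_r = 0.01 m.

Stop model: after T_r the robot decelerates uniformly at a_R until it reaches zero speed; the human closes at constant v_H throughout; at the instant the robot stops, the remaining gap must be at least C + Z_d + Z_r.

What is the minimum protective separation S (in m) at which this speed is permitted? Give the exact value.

braking lasts T_s = (23/10)/(4/5) = 2.8750 s
robot covers v_R·T_r = 2.3000·0.1000 = 0.2300 m before braking
robot under decel: 2.3000²/(2·0.8000) = 3.3062 m
person approaches 1.8000·(0.1000+2.8750) = 5.3550 m
residual clearance needed = 0.0200+0.0100+0.0100 = 0.0400 m
S_min ≈ 0.2300+3.3062+5.3550+0.0400  ⇒  S_min = 1429/160 m

S_min = 1429/160 m = 8.9313 m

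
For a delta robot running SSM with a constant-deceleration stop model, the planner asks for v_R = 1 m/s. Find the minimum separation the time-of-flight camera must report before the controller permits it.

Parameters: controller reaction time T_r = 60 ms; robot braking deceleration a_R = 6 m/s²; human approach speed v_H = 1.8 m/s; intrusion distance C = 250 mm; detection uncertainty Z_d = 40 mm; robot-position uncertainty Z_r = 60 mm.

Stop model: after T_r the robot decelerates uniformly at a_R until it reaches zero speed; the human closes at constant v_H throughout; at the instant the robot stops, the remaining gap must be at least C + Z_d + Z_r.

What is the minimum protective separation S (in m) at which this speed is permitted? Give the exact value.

stop time T_s = 1/6 = 0.1667 s
reaction-phase robot travel = 1.0000·0.0600 = 0.0600 m
robot covers 1.0000·0.1667 − ½·6.0000·0.1667² = 0.0833 m while stopping
person approaches 1.8000·(0.0600+0.1667) = 0.4080 m
C+Z_d+Z_r = 0.2500+0.0400+0.0600 = 0.3500 m
S_min ≈ 0.0600+0.0833+0.4080+0.3500  ⇒  S_min = 338/375 m

S_min = 338/375 m = 0.9013 m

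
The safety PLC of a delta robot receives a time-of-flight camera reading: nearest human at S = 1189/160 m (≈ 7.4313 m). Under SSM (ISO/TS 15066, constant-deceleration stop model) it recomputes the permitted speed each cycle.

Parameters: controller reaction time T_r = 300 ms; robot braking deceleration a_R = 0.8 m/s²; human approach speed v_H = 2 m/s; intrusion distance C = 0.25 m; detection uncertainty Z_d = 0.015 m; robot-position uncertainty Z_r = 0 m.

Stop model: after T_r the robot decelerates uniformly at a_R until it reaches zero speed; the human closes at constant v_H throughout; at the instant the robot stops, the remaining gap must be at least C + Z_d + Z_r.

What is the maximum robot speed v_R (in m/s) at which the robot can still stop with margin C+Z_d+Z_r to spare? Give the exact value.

v_R_max = 17/10 m/s = 1.7000 m/s

quadratic (5/8)·v² + (14/5)·v + (-5253/800) = 0
  disc = (14/5)² − 4·(5/8)·(-5253/800) = 38809/1600 ; √disc = 197/40
  v_R = (−(14/5) + 197/40) / (2·(5/8)) = 17/10 m/s
check:
stop time T_s = (17/10)/(4/5) = 2.1250 s
robot in T_r: 1.7000·0.3000 = 0.5100 m
robot covers 1.7000·2.1250 − ½·0.8000·2.1250² = 1.8062 m while stopping
person approaches 2.0000·(0.3000+2.1250) = 4.8500 m
residual clearance needed = 0.2500+0.0150+0.0000 = 0.2650 m
sum ≈ 0.5100+1.8062+4.8500+0.2650 ≈ 7.4313 m = S ✓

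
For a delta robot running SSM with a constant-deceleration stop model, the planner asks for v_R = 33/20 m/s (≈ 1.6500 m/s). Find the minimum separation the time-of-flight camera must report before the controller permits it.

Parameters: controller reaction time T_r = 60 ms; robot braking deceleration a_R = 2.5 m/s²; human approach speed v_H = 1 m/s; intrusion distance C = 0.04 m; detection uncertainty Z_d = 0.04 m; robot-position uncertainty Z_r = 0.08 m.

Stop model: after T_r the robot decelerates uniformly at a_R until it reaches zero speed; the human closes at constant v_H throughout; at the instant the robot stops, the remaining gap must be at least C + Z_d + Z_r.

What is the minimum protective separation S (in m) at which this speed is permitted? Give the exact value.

braking lasts T_s = (33/20)/(5/2) = 0.6600 s
robot covers v_R·T_r = 1.6500·0.0600 = 0.0990 m before braking
robot covers 1.6500·0.6600 − ½·2.5000·0.6600² = 0.5445 m while stopping
human over T_r+T_s: 1.0000·(0.0600+0.6600) = 0.7200 m
residual clearance needed = 0.0400+0.0400+0.0800 = 0.1600 m
S_min ≈ 0.0990+0.5445+0.7200+0.1600  ⇒  S_min = 3047/2000 m

S_min = 3047/2000 m = 1.5235 m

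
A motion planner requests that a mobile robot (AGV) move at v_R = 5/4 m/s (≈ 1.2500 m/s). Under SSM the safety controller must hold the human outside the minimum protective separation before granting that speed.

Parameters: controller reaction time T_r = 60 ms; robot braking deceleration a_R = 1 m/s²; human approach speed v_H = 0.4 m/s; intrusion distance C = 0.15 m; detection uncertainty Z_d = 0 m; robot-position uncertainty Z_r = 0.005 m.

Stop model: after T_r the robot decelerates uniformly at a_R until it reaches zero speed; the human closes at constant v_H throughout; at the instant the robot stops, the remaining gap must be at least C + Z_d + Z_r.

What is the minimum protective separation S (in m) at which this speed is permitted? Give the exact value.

braking lasts T_s = (5/4)/1 = 1.2500 s
robot in T_r: 1.2500·0.0600 = 0.0750 m
braking distance = 1.2500²/(2·1.0000) = 0.7812 m
human over T_r+T_s: 0.4000·(0.0600+1.2500) = 0.5240 m
residual clearance needed = 0.1500+0.0000+0.0050 = 0.1550 m
S_min ≈ 0.0750+0.7812+0.5240+0.1550  ⇒  S_min = 6141/4000 m

S_min = 6141/4000 m = 1.5353 m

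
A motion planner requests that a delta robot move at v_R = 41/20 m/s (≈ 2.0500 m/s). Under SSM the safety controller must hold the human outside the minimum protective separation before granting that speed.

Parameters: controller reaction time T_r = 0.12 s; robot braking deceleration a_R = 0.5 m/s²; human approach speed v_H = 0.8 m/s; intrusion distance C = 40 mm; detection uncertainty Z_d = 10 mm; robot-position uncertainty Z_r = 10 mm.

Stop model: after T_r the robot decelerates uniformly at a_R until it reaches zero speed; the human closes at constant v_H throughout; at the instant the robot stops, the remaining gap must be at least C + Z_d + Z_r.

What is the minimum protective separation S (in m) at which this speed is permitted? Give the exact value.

stop time T_s = (41/20)/(1/2) = 4.1000 s
robot in T_r: 2.0500·0.1200 = 0.2460 m
robot under decel: 2.0500²/(2·0.5000) = 4.2025 m
human closes 0.8000·4.2200 = 3.3760 m
residual clearance needed = 0.0400+0.0100+0.0100 = 0.0600 m
S_min ≈ 0.2460+4.2025+3.3760+0.0600  ⇒  S_min = 15769/2000 m

S_min = 15769/2000 m = 7.8845 m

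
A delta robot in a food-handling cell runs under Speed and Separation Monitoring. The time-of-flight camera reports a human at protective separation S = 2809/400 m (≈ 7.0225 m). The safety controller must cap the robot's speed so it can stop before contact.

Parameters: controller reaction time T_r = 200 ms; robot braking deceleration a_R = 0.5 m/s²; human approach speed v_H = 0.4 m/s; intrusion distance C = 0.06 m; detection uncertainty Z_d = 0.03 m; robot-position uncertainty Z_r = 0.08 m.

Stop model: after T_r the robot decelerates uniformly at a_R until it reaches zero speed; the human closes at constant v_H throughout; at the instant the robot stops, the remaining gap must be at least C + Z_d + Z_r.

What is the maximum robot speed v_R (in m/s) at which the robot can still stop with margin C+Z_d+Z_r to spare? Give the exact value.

v_R_max = 43/20 m/s = 2.1500 m/s

collect terms ⇒ (1)·v_R² + (1)·v_R + (-2709/400) = 0
  disc = (1)² − 4·(1)·(-2709/400) = 2809/100 ; √disc = 53/10
  v_R = (−(1) + 53/10) / (2·(1)) = 43/20 m/s
check:
braking lasts T_s = (43/20)/(1/2) = 4.3000 s
robot in T_r: 2.1500·0.2000 = 0.4300 m
robot covers 2.1500·4.3000 − ½·0.5000·4.3000² = 4.6225 m while stopping
human over T_r+T_s: 0.4000·(0.2000+4.3000) = 1.8000 m
C+Z_d+Z_r = 0.0600+0.0300+0.0800 = 0.1700 m
sum ≈ 0.4300+4.6225+1.8000+0.1700 ≈ 7.0225 m = S ✓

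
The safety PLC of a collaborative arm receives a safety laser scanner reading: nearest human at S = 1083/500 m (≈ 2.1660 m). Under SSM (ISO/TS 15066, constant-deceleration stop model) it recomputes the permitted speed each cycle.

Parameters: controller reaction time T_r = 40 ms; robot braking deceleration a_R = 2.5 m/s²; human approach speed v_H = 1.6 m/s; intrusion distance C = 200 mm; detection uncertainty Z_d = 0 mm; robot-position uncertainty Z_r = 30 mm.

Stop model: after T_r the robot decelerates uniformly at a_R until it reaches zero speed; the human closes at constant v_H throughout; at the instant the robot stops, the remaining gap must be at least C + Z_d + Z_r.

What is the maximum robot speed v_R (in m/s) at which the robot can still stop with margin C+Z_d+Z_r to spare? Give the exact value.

quadratic (1/5)·v² + (17/25)·v + (-234/125) = 0
  disc = (17/25)² − 4·(1/5)·(-234/125) = 49/25 ; √disc = 7/5
  v_R = (−(17/25) + 7/5) / (2·(1/5)) = 9/5 m/s
check:
T_s = v_R/a_R = (9/5)/(5/2) = 0.7200 s
robot in T_r: 1.8000·0.0400 = 0.0720 m
braking distance = 1.8000²/(2·2.5000) = 0.6480 m
human over T_r+T_s: 1.6000·(0.0400+0.7200) = 1.2160 m
margins: 0.2000+0.0000+0.0300 = 0.2300 m
sum ≈ 0.0720+0.6480+1.2160+0.2300 ≈ 2.1660 m = S ✓

v_R_max = 9/5 m/s = 1.8000 m/s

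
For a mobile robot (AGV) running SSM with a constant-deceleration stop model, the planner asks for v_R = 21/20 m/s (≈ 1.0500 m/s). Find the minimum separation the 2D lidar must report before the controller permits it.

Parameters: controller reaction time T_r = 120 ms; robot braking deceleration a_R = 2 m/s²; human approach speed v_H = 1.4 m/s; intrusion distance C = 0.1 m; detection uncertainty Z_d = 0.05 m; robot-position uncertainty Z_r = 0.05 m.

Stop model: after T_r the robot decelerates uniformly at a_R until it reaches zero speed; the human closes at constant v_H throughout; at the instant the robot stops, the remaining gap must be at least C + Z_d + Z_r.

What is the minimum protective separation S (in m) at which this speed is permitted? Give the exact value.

S_min = 12037/8000 m = 1.5046 m

stop time T_s = (21/20)/2 = 0.5250 s
robot in T_r: 1.0500·0.1200 = 0.1260 m
robot under decel: 1.0500²/(2·2.0000) = 0.2756 m
human over T_r+T_s: 1.4000·(0.1200+0.5250) = 0.9030 m
residual clearance needed = 0.1000+0.0500+0.0500 = 0.2000 m
S_min ≈ 0.1260+0.2756+0.9030+0.2000  ⇒  S_min = 12037/8000 m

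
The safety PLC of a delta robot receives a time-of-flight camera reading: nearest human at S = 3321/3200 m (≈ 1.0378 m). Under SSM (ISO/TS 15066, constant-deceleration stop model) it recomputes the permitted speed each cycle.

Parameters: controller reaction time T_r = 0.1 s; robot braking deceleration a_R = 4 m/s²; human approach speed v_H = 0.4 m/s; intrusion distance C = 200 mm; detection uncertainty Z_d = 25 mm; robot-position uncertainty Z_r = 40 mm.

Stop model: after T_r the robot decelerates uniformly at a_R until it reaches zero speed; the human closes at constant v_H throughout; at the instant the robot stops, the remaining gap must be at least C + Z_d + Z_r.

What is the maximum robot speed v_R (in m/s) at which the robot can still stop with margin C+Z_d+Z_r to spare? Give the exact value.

quadratic (1/8)·v² + (1/5)·v + (-469/640) = 0
  disc = (1/5)² − 4·(1/8)·(-469/640) = 2601/6400 ; √disc = 51/80
  v_R = (−(1/5) + 51/80) / (2·(1/8)) = 7/4 m/s
check:
stop time T_s = (7/4)/4 = 0.4375 s
robot in T_r: 1.7500·0.1000 = 0.1750 m
braking distance = 1.7500²/(2·4.0000) = 0.3828 m
human closes 0.4000·0.5375 = 0.2150 m
C+Z_d+Z_r = 0.2000+0.0250+0.0400 = 0.2650 m
sum ≈ 0.1750+0.3828+0.2150+0.2650 ≈ 1.0378 m = S ✓

v_R_max = 7/4 m/s = 1.7500 m/s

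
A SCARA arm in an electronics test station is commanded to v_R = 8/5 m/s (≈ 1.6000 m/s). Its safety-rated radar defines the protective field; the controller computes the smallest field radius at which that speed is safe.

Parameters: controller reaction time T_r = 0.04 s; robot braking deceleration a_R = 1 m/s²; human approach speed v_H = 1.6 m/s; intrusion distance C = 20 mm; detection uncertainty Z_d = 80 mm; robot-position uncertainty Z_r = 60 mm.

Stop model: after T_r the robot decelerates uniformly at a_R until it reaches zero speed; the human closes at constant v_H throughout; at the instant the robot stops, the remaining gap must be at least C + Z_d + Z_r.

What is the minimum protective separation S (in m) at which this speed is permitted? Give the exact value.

S_min = 516/125 m = 4.1280 m

T_s = v_R/a_R = (8/5)/1 = 1.6000 s
robot covers v_R·T_r = 1.6000·0.0400 = 0.0640 m before braking
braking distance = 1.6000²/(2·1.0000) = 1.2800 m
person approaches 1.6000·(0.0400+1.6000) = 2.6240 m
margins: 0.0200+0.0800+0.0600 = 0.1600 m
S_min ≈ 0.0640+1.2800+2.6240+0.1600  ⇒  S_min = 516/125 m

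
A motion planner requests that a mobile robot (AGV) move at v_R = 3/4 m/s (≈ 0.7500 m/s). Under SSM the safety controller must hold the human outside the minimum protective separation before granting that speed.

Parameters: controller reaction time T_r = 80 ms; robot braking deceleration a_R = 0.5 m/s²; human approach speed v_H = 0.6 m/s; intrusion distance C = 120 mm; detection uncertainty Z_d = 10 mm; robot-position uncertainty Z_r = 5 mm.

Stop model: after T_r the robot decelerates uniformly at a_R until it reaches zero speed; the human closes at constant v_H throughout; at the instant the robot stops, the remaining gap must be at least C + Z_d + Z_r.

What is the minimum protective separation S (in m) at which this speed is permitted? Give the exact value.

S_min = 3411/2000 m = 1.7055 m

braking lasts T_s = (3/4)/(1/2) = 1.5000 s
robot in T_r: 0.7500·0.0800 = 0.0600 m
robot under decel: 0.7500²/(2·0.5000) = 0.5625 m
human over T_r+T_s: 0.6000·(0.0800+1.5000) = 0.9480 m
residual clearance needed = 0.1200+0.0100+0.0050 = 0.1350 m
S_min ≈ 0.0600+0.5625+0.9480+0.1350  ⇒  S_min = 3411/2000 m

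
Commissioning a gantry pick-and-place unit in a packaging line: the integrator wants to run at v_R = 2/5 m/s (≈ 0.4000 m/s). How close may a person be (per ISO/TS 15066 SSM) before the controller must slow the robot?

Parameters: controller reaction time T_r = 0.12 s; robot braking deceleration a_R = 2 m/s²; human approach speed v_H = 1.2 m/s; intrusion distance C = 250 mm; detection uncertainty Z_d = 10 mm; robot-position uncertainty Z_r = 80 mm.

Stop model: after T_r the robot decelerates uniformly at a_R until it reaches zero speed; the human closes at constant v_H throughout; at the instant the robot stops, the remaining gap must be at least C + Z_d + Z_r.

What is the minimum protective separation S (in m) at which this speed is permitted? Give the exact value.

S_min = 203/250 m = 0.8120 m

stop time T_s = (2/5)/2 = 0.2000 s
reaction-phase robot travel = 0.4000·0.1200 = 0.0480 m
robot under decel: 0.4000²/(2·2.0000) = 0.0400 m
person approaches 1.2000·(0.1200+0.2000) = 0.3840 m
margins: 0.2500+0.0100+0.0800 = 0.3400 m
S_min ≈ 0.0480+0.0400+0.3840+0.3400  ⇒  S_min = 203/250 m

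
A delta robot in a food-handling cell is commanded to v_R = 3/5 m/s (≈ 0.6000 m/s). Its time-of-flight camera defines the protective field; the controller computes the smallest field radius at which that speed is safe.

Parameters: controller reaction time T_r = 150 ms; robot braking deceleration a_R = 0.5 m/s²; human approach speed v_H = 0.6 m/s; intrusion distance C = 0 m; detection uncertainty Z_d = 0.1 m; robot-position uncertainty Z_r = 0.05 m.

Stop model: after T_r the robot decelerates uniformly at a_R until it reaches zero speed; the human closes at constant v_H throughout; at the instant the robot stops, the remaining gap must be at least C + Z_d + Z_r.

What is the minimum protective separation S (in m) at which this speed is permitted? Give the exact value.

braking lasts T_s = (3/5)/(1/2) = 1.2000 s
robot covers v_R·T_r = 0.6000·0.1500 = 0.0900 m before braking
braking distance = 0.6000²/(2·0.5000) = 0.3600 m
person approaches 0.6000·(0.1500+1.2000) = 0.8100 m
C+Z_d+Z_r = 0.0000+0.1000+0.0500 = 0.1500 m
S_min ≈ 0.0900+0.3600+0.8100+0.1500  ⇒  S_min = 141/100 m

S_min = 141/100 m = 1.4100 m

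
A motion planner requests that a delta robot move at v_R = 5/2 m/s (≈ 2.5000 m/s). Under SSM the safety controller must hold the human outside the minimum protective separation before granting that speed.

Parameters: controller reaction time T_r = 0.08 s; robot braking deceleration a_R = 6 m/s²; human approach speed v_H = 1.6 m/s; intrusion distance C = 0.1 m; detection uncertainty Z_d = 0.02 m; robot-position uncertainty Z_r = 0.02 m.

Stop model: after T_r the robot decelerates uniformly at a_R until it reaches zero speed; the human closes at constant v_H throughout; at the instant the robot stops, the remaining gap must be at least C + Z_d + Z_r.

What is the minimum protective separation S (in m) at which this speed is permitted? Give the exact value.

S_min = 3311/2000 m = 1.6555 m

stop time T_s = (5/2)/6 = 0.4167 s
robot in T_r: 2.5000·0.0800 = 0.2000 m
robot covers 2.5000·0.4167 − ½·6.0000·0.4167² = 0.5208 m while stopping
human over T_r+T_s: 1.6000·(0.0800+0.4167) = 0.7947 m
margins: 0.1000+0.0200+0.0200 = 0.1400 m
S_min ≈ 0.2000+0.5208+0.7947+0.1400  ⇒  S_min = 3311/2000 m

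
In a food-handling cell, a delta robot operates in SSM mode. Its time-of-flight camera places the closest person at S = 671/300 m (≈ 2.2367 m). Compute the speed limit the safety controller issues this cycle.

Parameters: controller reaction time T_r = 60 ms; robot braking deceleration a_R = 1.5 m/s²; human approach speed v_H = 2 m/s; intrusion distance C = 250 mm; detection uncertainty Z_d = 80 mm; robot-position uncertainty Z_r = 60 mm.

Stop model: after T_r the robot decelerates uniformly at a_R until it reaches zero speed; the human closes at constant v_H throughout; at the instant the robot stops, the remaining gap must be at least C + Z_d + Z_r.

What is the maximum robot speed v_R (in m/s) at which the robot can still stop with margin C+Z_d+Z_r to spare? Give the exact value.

v_R_max = 1 m/s = 1.0000 m/s

at the boundary: (1/3)·v² + (209/150)·v + (-259/150) = 0
  disc = (209/150)² − 4·(1/3)·(-259/150) = 10609/2500 ; √disc = 103/50
  v_R = (−(209/150) + 103/50) / (2·(1/3)) = 1 m/s
check:
braking lasts T_s = 1/(3/2) = 0.6667 s
reaction-phase robot travel = 1.0000·0.0600 = 0.0600 m
robot under decel: 1.0000²/(2·1.5000) = 0.3333 m
human closes 2.0000·0.7267 = 1.4533 m
residual clearance needed = 0.2500+0.0800+0.0600 = 0.3900 m
sum ≈ 0.0600+0.3333+1.4533+0.3900 ≈ 2.2367 m = S ✓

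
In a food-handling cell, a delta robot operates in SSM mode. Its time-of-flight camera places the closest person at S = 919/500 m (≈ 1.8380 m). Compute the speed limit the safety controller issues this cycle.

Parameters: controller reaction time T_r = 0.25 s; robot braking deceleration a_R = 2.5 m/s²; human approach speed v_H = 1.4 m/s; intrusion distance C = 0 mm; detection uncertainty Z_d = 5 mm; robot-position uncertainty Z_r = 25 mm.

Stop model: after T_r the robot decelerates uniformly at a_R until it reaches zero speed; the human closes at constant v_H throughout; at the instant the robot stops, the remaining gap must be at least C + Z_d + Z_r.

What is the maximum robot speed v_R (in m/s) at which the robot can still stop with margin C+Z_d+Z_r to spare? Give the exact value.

v_R_max = 27/20 m/s = 1.3500 m/s

collect terms ⇒ (1/5)·v_R² + (81/100)·v_R + (-729/500) = 0
  disc = (81/100)² − 4·(1/5)·(-729/500) = 729/400 ; √disc = 27/20
  v_R = (−(81/100) + 27/20) / (2·(1/5)) = 27/20 m/s
check:
T_s = v_R/a_R = (27/20)/(5/2) = 0.5400 s
robot in T_r: 1.3500·0.2500 = 0.3375 m
braking distance = 1.3500²/(2·2.5000) = 0.3645 m
human closes 1.4000·0.7900 = 1.1060 m
residual clearance needed = 0.0000+0.0050+0.0250 = 0.0300 m
sum ≈ 0.3375+0.3645+1.1060+0.0300 ≈ 1.8380 m = S ✓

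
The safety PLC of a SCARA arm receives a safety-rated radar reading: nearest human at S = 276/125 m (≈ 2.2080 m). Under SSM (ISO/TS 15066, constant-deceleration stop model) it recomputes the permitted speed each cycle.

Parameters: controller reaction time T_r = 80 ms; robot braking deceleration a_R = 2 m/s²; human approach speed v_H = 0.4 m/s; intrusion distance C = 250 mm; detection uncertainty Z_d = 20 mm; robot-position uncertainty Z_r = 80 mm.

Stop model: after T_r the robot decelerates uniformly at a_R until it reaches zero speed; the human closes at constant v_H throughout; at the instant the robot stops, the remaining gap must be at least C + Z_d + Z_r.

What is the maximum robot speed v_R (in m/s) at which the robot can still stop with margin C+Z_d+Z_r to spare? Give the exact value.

collect terms ⇒ (1/4)·v_R² + (7/25)·v_R + (-913/500) = 0
  disc = (7/25)² − 4·(1/4)·(-913/500) = 4761/2500 ; √disc = 69/50
  v_R = (−(7/25) + 69/50) / (2·(1/4)) = 11/5 m/s
check:
stop time T_s = (11/5)/2 = 1.1000 s
robot covers v_R·T_r = 2.2000·0.0800 = 0.1760 m before braking
robot under decel: 2.2000²/(2·2.0000) = 1.2100 m
person approaches 0.4000·(0.0800+1.1000) = 0.4720 m
C+Z_d+Z_r = 0.2500+0.0200+0.0800 = 0.3500 m
sum ≈ 0.1760+1.2100+0.4720+0.3500 ≈ 2.2080 m = S ✓

v_R_max = 11/5 m/s = 2.2000 m/s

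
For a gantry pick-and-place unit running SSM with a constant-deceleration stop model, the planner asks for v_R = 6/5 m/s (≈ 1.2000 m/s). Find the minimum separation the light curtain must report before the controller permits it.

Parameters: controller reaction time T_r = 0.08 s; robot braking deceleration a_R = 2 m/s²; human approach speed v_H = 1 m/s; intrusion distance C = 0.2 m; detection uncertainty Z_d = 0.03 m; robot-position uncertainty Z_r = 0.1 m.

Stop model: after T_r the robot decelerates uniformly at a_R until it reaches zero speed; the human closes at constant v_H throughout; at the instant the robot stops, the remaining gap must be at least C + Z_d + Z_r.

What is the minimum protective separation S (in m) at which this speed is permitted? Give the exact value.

braking lasts T_s = (6/5)/2 = 0.6000 s
reaction-phase robot travel = 1.2000·0.0800 = 0.0960 m
braking distance = 1.2000²/(2·2.0000) = 0.3600 m
human closes 1.0000·0.6800 = 0.6800 m
C+Z_d+Z_r = 0.2000+0.0300+0.1000 = 0.3300 m
S_min ≈ 0.0960+0.3600+0.6800+0.3300  ⇒  S_min = 733/500 m

S_min = 733/500 m = 1.4660 m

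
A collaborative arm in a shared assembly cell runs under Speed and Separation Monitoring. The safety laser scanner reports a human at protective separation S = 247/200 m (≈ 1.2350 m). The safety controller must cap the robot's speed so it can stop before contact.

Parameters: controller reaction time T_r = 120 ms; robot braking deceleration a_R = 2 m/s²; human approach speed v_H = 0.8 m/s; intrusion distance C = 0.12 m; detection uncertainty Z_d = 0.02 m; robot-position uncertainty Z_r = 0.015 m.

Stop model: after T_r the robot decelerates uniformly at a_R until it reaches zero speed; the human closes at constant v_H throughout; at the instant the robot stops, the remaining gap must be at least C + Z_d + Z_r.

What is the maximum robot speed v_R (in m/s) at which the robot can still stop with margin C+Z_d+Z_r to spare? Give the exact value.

quadratic (1/4)·v² + (13/25)·v + (-123/125) = 0
  disc = (13/25)² − 4·(1/4)·(-123/125) = 784/625 ; √disc = 28/25
  v_R = (−(13/25) + 28/25) / (2·(1/4)) = 6/5 m/s
check:
braking lasts T_s = (6/5)/2 = 0.6000 s
reaction-phase robot travel = 1.2000·0.1200 = 0.1440 m
braking distance = 1.2000²/(2·2.0000) = 0.3600 m
person approaches 0.8000·(0.1200+0.6000) = 0.5760 m
residual clearance needed = 0.1200+0.0200+0.0150 = 0.1550 m
sum ≈ 0.1440+0.3600+0.5760+0.1550 ≈ 1.2350 m = S ✓

v_R_max = 6/5 m/s = 1.2000 m/s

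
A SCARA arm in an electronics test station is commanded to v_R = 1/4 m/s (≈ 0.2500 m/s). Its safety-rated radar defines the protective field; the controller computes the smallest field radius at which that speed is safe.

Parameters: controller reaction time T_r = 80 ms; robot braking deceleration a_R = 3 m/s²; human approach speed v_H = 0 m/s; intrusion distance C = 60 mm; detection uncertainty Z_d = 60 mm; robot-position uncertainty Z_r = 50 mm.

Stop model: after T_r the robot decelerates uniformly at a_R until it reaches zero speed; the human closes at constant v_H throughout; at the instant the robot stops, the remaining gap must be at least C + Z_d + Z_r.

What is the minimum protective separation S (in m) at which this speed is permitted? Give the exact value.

S_min = 481/2400 m = 0.2004 m

T_s = v_R/a_R = (1/4)/3 = 0.0833 s
robot covers v_R·T_r = 0.2500·0.0800 = 0.0200 m before braking
robot covers 0.2500·0.0833 − ½·3.0000·0.0833² = 0.0104 m while stopping
human over T_r+T_s: 0.0000·(0.0800+0.0833) = 0.0000 m
C+Z_d+Z_r = 0.0600+0.0600+0.0500 = 0.1700 m
S_min ≈ 0.0200+0.0104+0.0000+0.1700  ⇒  S_min = 481/2400 m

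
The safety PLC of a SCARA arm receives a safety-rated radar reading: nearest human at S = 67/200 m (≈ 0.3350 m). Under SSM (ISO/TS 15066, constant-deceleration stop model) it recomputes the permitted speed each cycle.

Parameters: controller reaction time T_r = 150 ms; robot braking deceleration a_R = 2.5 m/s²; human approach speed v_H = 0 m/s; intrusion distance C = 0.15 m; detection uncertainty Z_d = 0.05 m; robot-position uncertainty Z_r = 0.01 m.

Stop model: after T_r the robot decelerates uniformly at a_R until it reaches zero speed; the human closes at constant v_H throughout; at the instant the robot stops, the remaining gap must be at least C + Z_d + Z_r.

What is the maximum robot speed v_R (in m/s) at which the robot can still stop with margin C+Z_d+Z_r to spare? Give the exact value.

v_R_max = 1/2 m/s = 0.5000 m/s

quadratic (1/5)·v² + (3/20)·v + (-1/8) = 0
  disc = (3/20)² − 4·(1/5)·(-1/8) = 49/400 ; √disc = 7/20
  v_R = (−(3/20) + 7/20) / (2·(1/5)) = 1/2 m/s
check:
stop time T_s = (1/2)/(5/2) = 0.2000 s
robot in T_r: 0.5000·0.1500 = 0.0750 m
robot under decel: 0.5000²/(2·2.5000) = 0.0500 m
person approaches 0.0000·(0.1500+0.2000) = 0.0000 m
residual clearance needed = 0.1500+0.0500+0.0100 = 0.2100 m
sum ≈ 0.0750+0.0500+0.0000+0.2100 ≈ 0.3350 m = S ✓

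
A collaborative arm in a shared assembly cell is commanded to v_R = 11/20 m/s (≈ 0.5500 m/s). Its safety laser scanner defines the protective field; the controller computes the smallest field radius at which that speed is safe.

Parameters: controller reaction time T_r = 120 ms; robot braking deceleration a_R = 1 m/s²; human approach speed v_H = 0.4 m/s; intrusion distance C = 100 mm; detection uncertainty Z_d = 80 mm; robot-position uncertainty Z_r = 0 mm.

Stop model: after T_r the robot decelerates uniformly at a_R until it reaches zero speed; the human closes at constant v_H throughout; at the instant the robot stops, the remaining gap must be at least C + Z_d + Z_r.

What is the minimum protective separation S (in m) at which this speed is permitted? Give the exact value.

stop time T_s = (11/20)/1 = 0.5500 s
reaction-phase robot travel = 0.5500·0.1200 = 0.0660 m
braking distance = 0.5500²/(2·1.0000) = 0.1512 m
human closes 0.4000·0.6700 = 0.2680 m
residual clearance needed = 0.1000+0.0800+0.0000 = 0.1800 m
S_min ≈ 0.0660+0.1512+0.2680+0.1800  ⇒  S_min = 2661/4000 m

S_min = 2661/4000 m = 0.6653 m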